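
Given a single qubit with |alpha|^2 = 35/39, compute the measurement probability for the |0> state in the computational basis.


|alpha|^2 = 35/39 = 0.8974
|beta|^2 = 1 - 35/39 = 4/39 = 0.1026
P(|0>) = |alpha|^2 = 0.8974

0.8974


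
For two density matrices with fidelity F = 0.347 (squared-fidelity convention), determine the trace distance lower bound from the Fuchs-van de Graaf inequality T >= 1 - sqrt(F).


Fuchs-van de Graaf (squared-fidelity convention): 1 - sqrt(F) <= T <= sqrt(1 - F).
Lower bound: T >= 1 - sqrt(F)
sqrt(F) = sqrt(0.347) = 0.5891
T >= 1 - 0.5891
T >= 0.4109

0.4109


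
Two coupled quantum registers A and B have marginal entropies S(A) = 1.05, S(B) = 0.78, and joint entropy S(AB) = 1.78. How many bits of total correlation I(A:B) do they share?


I(A:B) = S(A) + S(B) - S(AB)
= 1.05 + 0.78 - 1.78
= 0.0500

0.0500


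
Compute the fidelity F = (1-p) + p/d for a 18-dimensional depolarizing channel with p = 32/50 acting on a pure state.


F = (1-p) + p/d
= (1 - 0.6400) + 0.6400/18
= 0.3600 + 0.0356
= 0.3956

0.3956


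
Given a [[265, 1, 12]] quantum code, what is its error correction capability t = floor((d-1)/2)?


Code parameters: [[265, 1, 12]], distance d = 12.
Number of correctable errors = floor((d-1)/2)
= floor((12 - 1)/2)
= floor(11/2)
= 5

5


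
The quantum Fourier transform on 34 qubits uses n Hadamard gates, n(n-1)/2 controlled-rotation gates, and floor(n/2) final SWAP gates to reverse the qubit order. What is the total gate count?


Hadamard gates: 34
Controlled rotations: n*(n-1)/2 = 34*33/2 = 561
SWAP gates: floor(n/2) = floor(34/2) = 17
Total = 34 + 561 + 17
= 612

612


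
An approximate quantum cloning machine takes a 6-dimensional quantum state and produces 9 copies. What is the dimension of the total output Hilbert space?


Output space = H^(tensor 9) where dim(H) = 6
dim = 6^9
= 36 (after 2 factors)
= 216 (after 3 factors)
= 1296 (after 4 factors)
= 7776 (after 5 factors)
= 46656 (after 6 factors)
= 279936 (after 7 factors)
= 1679616 (after 8 factors)
= 10077696 (after 9 factors)
= 10077696

10077696


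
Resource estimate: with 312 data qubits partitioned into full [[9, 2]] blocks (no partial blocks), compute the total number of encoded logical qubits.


Each code block uses 9 physical qubits for 2 logical qubit(s).
Number of complete blocks = floor(312 / 9) = 34
Logical qubits = 34 * 2
= 68

68


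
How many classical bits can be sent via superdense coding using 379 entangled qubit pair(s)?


Superdense coding allows 2 classical bits per shared entangled pair.
379 pair(s) -> 2 * 379 = 758 classical bits

758


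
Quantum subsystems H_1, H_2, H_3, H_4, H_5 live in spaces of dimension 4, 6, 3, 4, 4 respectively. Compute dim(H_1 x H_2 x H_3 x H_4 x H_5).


dim(H_1 x H_2 x H_3 x H_4 x H_5) = 4 * 6 * 3 * 4 * 4
= 24 * 3 * 4 * 4
= 72 * 4 * 4
= 288 * 4
= 1152

1152


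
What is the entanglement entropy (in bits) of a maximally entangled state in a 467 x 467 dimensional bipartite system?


For a maximally entangled state in d x d:
S = log2(d) = log2(467)
= 8.8673

8.8673


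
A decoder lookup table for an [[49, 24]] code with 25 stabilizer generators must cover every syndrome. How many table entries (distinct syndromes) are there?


Each stabilizer generator gives a binary (+1 or -1) measurement outcome.
With 25 independent generators:
Total syndromes = 2^25
= 33554432

33554432


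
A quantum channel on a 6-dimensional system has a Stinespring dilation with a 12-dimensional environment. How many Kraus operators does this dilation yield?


Tracing out the environment in an orthonormal basis {|i>_E} gives Kraus operators K_i = <i|_E U |0>_E.
Number of Kraus operators = dim(H_env) = d_env
= 12

12


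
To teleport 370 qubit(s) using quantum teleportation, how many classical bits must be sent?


Quantum teleportation requires 2 classical bits per qubit teleported.
370 qubit(s) -> 2 * 370 = 740 classical bits

740


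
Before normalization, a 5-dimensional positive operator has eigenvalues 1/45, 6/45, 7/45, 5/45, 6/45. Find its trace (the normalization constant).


tr(M) = sum of eigenvalues
= 1/45 + 6/45 + 7/45 + 5/45 + 6/45
= 25/45
= 0.5556

0.5556


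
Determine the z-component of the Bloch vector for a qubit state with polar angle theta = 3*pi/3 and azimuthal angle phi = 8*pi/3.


theta = 3.1416, phi = 8.3776
r_z = cos(theta) = -1.0000

-1.0000


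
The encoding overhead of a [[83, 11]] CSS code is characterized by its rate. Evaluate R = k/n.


Code rate R = k/n
= 11/83
= 0.1325

0.1325


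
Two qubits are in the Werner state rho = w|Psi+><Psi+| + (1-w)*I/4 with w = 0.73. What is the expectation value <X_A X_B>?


|Psi+> = (|01> + |10>)/sqrt(2)
For the pure Bell state, <X_A X_B> = +1 (Bell-state Pauli correlator).
The maximally-mixed part I/4 has tr(I/4 * P tensor P) = 0 for any traceless Pauli P.
So <X_A X_B>_rho = w * (+1) + (1 - w) * 0
= 0.73 * (+1)
= 0.7300

0.7300


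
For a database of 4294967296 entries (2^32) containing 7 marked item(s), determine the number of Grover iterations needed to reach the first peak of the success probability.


After j Grover iterations the success probability is P(j) = sin^2((2j+1)*theta), where sin(theta) = sqrt(k/N).
N = 2^32 = 4294967296, k = 7
sin(theta) = sqrt(k/N) = 4.037096117e-05
theta = arcsin(sqrt(k/N)) = 4.037096118e-05 rad
P(j) reaches its first maximum when (2j+1)*theta is as close as possible to pi/2, i.e. j = round(pi/(4*theta) - 1/2).
pi/(4*theta) - 1/2 = 19454.0322
(For comparison, the common estimate pi/4 * sqrt(N/k) = 19454.5322; the exact maximiser is used here.)
Optimal iterations = 19454

19454


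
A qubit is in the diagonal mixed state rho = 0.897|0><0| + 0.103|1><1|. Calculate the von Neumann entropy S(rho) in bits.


S = -p*log2(p) - (1-p)*log2(1-p)
p = 0.8970, 1-p = 0.1030
= -0.8970 * log2(0.8970) - 0.1030 * log2(0.1030)
= -(-0.1407) - (-0.3378)
= 0.4784

0.4784


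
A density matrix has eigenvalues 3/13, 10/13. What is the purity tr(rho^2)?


tr(rho^2) = sum of eigenvalues squared
= (3/13)^2 + (10/13)^2
= (9 + 100) / 169
= 109/169
= 0.6450

0.6450


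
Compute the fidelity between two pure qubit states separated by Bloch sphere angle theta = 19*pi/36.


For states separated by angle theta on Bloch sphere:
F = cos^2(theta/2)
theta = 19*pi/36 = 1.6581
theta/2 = 0.8290
cos(theta/2) = 0.6756
F = 0.4564

0.4564


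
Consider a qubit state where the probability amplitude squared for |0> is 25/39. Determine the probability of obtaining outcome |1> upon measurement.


|alpha|^2 = 25/39 = 0.6410
|beta|^2 = 1 - 25/39 = 14/39 = 0.3590
P(|1>) = |beta|^2 = 0.3590

0.3590


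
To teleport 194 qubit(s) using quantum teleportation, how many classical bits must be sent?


Quantum teleportation requires 2 classical bits per qubit teleported.
194 qubit(s) -> 2 * 194 = 388 classical bits

388


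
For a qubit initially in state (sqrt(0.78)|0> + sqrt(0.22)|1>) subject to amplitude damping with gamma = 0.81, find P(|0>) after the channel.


For amplitude damping with parameter gamma on state sqrt(a)|0> + sqrt(b)|1>:
alpha^2 = 0.78, beta^2 = 0.22
P(|0>) = alpha^2 + gamma * beta^2
= 0.78 + 0.81 * 0.22
= 0.78 + 0.1782
= 0.9582

0.9582


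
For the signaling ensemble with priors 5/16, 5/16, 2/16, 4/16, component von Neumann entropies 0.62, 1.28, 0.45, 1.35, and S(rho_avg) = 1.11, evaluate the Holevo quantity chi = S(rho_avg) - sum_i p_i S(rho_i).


chi = S(rho) - sum_i p_i * S(rho_i)
Weighted entropy = 5/16 * 0.62 + 5/16 * 1.28 + 2/16 * 0.45 + 4/16 * 1.35
= 0.9875
chi = 1.11 - 0.9875
= 0.1225

0.1225


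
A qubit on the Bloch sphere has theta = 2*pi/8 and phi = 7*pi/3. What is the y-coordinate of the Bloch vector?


theta = 0.7854, phi = 7.3304
r_y = sin(theta)*sin(phi) = 0.7071 * 0.8660
r_y = 0.6124

0.6124


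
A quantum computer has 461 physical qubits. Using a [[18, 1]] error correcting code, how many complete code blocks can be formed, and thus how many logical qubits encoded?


Each code block uses 18 physical qubits for 1 logical qubit(s).
Number of complete blocks = floor(461 / 18) = 25
Logical qubits = 25 * 1
= 25

25


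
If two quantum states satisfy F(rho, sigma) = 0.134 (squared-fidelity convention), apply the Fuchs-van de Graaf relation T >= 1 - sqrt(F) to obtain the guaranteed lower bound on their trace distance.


Fuchs-van de Graaf (squared-fidelity convention): 1 - sqrt(F) <= T <= sqrt(1 - F).
Lower bound: T >= 1 - sqrt(F)
sqrt(F) = sqrt(0.134) = 0.3661
T >= 1 - 0.3661
T >= 0.6339

0.6339


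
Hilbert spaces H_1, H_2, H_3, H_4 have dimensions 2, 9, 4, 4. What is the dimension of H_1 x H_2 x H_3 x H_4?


dim(H_1 x H_2 x H_3 x H_4) = 2 * 9 * 4 * 4
= 18 * 4 * 4
= 72 * 4
= 288

288


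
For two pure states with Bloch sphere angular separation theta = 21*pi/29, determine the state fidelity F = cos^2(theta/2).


For states separated by angle theta on Bloch sphere:
F = cos^2(theta/2)
theta = 21*pi/29 = 2.2749
theta/2 = 1.1375
cos(theta/2) = 0.4199
F = 0.1763

0.1763


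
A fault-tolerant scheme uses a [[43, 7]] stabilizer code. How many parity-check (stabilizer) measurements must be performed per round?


For an [[n,k]] stabilizer code:
Number of stabilizer generators = n - k
= 43 - 7
= 36

36


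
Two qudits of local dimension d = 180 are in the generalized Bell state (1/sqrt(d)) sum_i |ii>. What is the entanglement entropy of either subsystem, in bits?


For a maximally entangled state in d x d:
S = log2(d) = log2(180)
= 7.4919

7.4919


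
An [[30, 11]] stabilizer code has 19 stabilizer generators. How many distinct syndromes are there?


Each stabilizer generator gives a binary (+1 or -1) measurement outcome.
With 19 independent generators:
Total syndromes = 2^19
= 524288

524288


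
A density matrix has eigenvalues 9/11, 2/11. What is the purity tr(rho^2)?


tr(rho^2) = sum of eigenvalues squared
= (9/11)^2 + (2/11)^2
= (81 + 4) / 121
= 85/121
= 0.7025

0.7025


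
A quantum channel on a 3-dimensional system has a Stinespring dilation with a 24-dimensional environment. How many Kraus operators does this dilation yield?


Tracing out the environment in an orthonormal basis {|i>_E} gives Kraus operators K_i = <i|_E U |0>_E.
Number of Kraus operators = dim(H_env) = d_env
= 24

24


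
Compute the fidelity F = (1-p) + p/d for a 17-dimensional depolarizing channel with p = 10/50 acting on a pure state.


F = (1-p) + p/d
= (1 - 0.2000) + 0.2000/17
= 0.8000 + 0.0118
= 0.8118

0.8118


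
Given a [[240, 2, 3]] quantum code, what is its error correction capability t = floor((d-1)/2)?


Code parameters: [[240, 2, 3]], distance d = 3.
Number of correctable errors = floor((d-1)/2)
= floor((3 - 1)/2)
= floor(2/2)
= 1

1


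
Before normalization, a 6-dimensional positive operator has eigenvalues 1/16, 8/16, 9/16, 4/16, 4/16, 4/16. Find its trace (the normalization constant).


tr(M) = sum of eigenvalues
= 1/16 + 8/16 + 9/16 + 4/16 + 4/16 + 4/16
= 30/16
= 1.8750

1.8750


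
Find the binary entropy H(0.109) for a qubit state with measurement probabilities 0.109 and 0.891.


S = -p*log2(p) - (1-p)*log2(1-p)
p = 0.1090, 1-p = 0.8910
= -0.1090 * log2(0.1090) - 0.8910 * log2(0.8910)
= -(-0.3485) - (-0.1484)
= 0.4969

0.4969


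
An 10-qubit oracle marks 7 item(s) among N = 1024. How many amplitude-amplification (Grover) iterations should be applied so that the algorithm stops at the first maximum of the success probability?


After j Grover iterations the success probability is P(j) = sin^2((2j+1)*theta), where sin(theta) = sqrt(k/N).
N = 2^10 = 1024, k = 7
sin(theta) = sqrt(k/N) = 0.08267972847
theta = arcsin(sqrt(k/N)) = 0.08277421834 rad
P(j) reaches its first maximum when (2j+1)*theta is as close as possible to pi/2, i.e. j = round(pi/(4*theta) - 1/2).
pi/(4*theta) - 1/2 = 8.9884
(For comparison, the common estimate pi/4 * sqrt(N/k) = 9.4993; the exact maximiser is used here.)
Optimal iterations = 9

9


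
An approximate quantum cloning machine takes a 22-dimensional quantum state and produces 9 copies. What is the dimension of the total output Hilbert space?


Output space = H^(tensor 9) where dim(H) = 22
dim = 22^9
= 484 (after 2 factors)
= 10648 (after 3 factors)
= 234256 (after 4 factors)
= 5153632 (after 5 factors)
= 113379904 (after 6 factors)
= 2494357888 (after 7 factors)
= 54875873536 (after 8 factors)
= 1207269217792 (after 9 factors)
= 1207269217792

1207269217792


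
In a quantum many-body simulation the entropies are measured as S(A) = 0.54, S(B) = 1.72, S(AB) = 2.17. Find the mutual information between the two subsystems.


I(A:B) = S(A) + S(B) - S(AB)
= 0.54 + 1.72 - 2.17
= 0.0900

0.0900


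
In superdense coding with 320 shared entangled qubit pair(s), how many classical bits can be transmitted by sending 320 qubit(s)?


Superdense coding allows 2 classical bits per shared entangled pair.
320 pair(s) -> 2 * 320 = 640 classical bits

640


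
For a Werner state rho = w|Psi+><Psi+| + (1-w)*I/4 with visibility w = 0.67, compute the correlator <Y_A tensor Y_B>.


|Psi+> = (|01> + |10>)/sqrt(2)
For the pure Bell state, <Y_A Y_B> = +1 (Bell-state Pauli correlator).
The maximally-mixed part I/4 has tr(I/4 * P tensor P) = 0 for any traceless Pauli P.
So <Y_A Y_B>_rho = w * (+1) + (1 - w) * 0
= 0.67 * (+1)
= 0.6700

0.6700


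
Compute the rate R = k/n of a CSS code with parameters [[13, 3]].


Code rate R = k/n
= 3/13
= 0.2308

0.2308


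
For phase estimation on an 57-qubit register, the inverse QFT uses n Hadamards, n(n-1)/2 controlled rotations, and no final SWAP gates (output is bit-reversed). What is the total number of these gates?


Hadamard gates: 57
Controlled rotations: n*(n-1)/2 = 57*56/2 = 1596
SWAP gates: 0 (omitted)
Total = 57 + 1596
= 1653

1653


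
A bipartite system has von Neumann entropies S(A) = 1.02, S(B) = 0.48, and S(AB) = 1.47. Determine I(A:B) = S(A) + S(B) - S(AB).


I(A:B) = S(A) + S(B) - S(AB)
= 1.02 + 0.48 - 1.47
= 0.0300

0.0300


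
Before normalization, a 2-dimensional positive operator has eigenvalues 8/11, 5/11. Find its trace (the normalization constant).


tr(M) = sum of eigenvalues
= 8/11 + 5/11
= 13/11
= 1.1818

1.1818


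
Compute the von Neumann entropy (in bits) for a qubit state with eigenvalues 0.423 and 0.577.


S = -p*log2(p) - (1-p)*log2(1-p)
p = 0.4230, 1-p = 0.5770
= -0.4230 * log2(0.4230) - 0.5770 * log2(0.5770)
= -(-0.5251) - (-0.4578)
= 0.9828

0.9828


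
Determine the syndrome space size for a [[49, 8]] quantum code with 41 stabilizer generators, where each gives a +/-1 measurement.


Each stabilizer generator gives a binary (+1 or -1) measurement outcome.
With 41 independent generators:
Total syndromes = 2^41
= 2199023255552

2199023255552


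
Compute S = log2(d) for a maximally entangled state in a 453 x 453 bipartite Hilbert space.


For a maximally entangled state in d x d:
S = log2(d) = log2(453)
= 8.8234

8.8234


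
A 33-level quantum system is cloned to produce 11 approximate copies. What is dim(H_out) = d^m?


Output space = H^(tensor 11) where dim(H) = 33
dim = 33^11
= 1089 (after 2 factors)
= 35937 (after 3 factors)
= 1185921 (after 4 factors)
= 39135393 (after 5 factors)
= 1291467969 (after 6 factors)
= 42618442977 (after 7 factors)
= 1406408618241 (after 8 factors)
= 46411484401953 (after 9 factors)
= 1531578985264449 (after 10 factors)
= 50542106513726817 (after 11 factors)
= 50542106513726817

50542106513726817


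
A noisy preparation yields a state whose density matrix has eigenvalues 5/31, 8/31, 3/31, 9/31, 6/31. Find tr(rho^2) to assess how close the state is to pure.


tr(rho^2) = sum of eigenvalues squared
= (5/31)^2 + (8/31)^2 + (3/31)^2 + (9/31)^2 + (6/31)^2
= (25 + 64 + 9 + 81 + 36) / 961
= 215/961
= 0.2237

0.2237


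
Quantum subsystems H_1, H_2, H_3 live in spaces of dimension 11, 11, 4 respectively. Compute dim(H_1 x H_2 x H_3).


dim(H_1 x H_2 x H_3) = 11 * 11 * 4
= 121 * 4
= 484

484


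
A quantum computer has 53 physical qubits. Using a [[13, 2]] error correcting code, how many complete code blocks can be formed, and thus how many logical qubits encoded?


Each code block uses 13 physical qubits for 2 logical qubit(s).
Number of complete blocks = floor(53 / 13) = 4
Logical qubits = 4 * 2
= 8

8


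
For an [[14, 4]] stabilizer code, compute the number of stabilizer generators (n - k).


For an [[n,k]] stabilizer code:
Number of stabilizer generators = n - k
= 14 - 4
= 10

10


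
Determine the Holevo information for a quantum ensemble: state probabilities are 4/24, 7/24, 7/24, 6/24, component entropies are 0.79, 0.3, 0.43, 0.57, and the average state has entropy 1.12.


chi = S(rho) - sum_i p_i * S(rho_i)
Weighted entropy = 4/24 * 0.79 + 7/24 * 0.3 + 7/24 * 0.43 + 6/24 * 0.57
= 0.4871
chi = 1.12 - 0.4871
= 0.6329

0.6329


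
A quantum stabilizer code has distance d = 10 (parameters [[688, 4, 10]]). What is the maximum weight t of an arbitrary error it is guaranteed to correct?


Code parameters: [[688, 4, 10]], distance d = 10.
Number of correctable errors = floor((d-1)/2)
= floor((10 - 1)/2)
= floor(9/2)
= 4

4


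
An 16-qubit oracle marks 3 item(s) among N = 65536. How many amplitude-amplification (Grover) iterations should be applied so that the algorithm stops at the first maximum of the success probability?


After j Grover iterations the success probability is P(j) = sin^2((2j+1)*theta), where sin(theta) = sqrt(k/N).
N = 2^16 = 65536, k = 3
sin(theta) = sqrt(k/N) = 0.006765823467
theta = arcsin(sqrt(k/N)) = 0.006765875087 rad
P(j) reaches its first maximum when (2j+1)*theta is as close as possible to pi/2, i.e. j = round(pi/(4*theta) - 1/2).
pi/(4*theta) - 1/2 = 115.5823
(For comparison, the common estimate pi/4 * sqrt(N/k) = 116.0832; the exact maximiser is used here.)
Optimal iterations = 116

116


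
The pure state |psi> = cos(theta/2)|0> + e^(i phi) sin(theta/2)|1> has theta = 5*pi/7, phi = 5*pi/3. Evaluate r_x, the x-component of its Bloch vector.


theta = 2.2440, phi = 5.2360
r_x = sin(theta)*cos(phi) = 0.7818 * 0.5000
r_x = 0.3909

0.3909


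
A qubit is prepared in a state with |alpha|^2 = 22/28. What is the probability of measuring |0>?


|alpha|^2 = 22/28 = 0.7857
|beta|^2 = 1 - 22/28 = 6/28 = 0.2143
P(|0>) = |alpha|^2 = 0.7857

0.7857


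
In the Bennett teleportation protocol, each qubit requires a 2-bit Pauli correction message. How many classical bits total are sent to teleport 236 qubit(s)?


Quantum teleportation requires 2 classical bits per qubit teleported.
236 qubit(s) -> 2 * 236 = 472 classical bits

472


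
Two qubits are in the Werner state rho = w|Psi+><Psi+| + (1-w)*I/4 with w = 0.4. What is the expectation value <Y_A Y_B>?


|Psi+> = (|01> + |10>)/sqrt(2)
For the pure Bell state, <Y_A Y_B> = +1 (Bell-state Pauli correlator).
The maximally-mixed part I/4 has tr(I/4 * P tensor P) = 0 for any traceless Pauli P.
So <Y_A Y_B>_rho = w * (+1) + (1 - w) * 0
= 0.4 * (+1)
= 0.4000

0.4000


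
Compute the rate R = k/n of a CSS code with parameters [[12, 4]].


Code rate R = k/n
= 4/12
= 0.3333

0.3333


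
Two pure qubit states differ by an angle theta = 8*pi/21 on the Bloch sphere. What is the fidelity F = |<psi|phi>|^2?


For states separated by angle theta on Bloch sphere:
F = cos^2(theta/2)
theta = 8*pi/21 = 1.1968
theta/2 = 0.5984
cos(theta/2) = 0.8262
F = 0.6827

0.6827


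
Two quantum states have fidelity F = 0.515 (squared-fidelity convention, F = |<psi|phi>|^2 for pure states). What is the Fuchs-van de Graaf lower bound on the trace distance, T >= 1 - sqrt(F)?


Fuchs-van de Graaf (squared-fidelity convention): 1 - sqrt(F) <= T <= sqrt(1 - F).
Lower bound: T >= 1 - sqrt(F)
sqrt(F) = sqrt(0.515) = 0.7176
T >= 1 - 0.7176
T >= 0.2824

0.2824


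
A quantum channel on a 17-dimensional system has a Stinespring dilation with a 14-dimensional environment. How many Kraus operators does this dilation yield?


Tracing out the environment in an orthonormal basis {|i>_E} gives Kraus operators K_i = <i|_E U |0>_E.
Number of Kraus operators = dim(H_env) = d_env
= 14

14


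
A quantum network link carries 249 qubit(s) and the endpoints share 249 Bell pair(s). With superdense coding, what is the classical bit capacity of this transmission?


Superdense coding allows 2 classical bits per shared entangled pair.
249 pair(s) -> 2 * 249 = 498 classical bits

498


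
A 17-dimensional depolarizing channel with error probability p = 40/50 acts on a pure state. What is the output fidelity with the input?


F = (1-p) + p/d
= (1 - 0.8000) + 0.8000/17
= 0.2000 + 0.0471
= 0.2471

0.2471


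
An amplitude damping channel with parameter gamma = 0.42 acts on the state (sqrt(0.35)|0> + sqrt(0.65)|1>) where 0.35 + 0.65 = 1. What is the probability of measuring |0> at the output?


For amplitude damping with parameter gamma on state sqrt(a)|0> + sqrt(b)|1>:
alpha^2 = 0.35, beta^2 = 0.65
P(|0>) = alpha^2 + gamma * beta^2
= 0.35 + 0.42 * 0.65
= 0.35 + 0.2730
= 0.6230

0.6230


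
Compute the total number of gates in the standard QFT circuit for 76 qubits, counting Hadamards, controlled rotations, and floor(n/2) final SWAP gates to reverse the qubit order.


Hadamard gates: 76
Controlled rotations: n*(n-1)/2 = 76*75/2 = 2850
SWAP gates: floor(n/2) = floor(76/2) = 38
Total = 76 + 2850 + 38
= 2964

2964


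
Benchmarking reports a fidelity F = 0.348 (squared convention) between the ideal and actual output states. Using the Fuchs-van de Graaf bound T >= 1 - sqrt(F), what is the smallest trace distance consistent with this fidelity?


Fuchs-van de Graaf (squared-fidelity convention): 1 - sqrt(F) <= T <= sqrt(1 - F).
Lower bound: T >= 1 - sqrt(F)
sqrt(F) = sqrt(0.348) = 0.5899
T >= 1 - 0.5899
T >= 0.4101

0.4101


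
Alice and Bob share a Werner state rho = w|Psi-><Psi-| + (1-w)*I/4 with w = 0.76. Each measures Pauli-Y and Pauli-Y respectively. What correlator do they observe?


|Psi-> = (|01> - |10>)/sqrt(2)
For the pure Bell state, <Y_A Y_B> = -1 (Bell-state Pauli correlator).
The maximally-mixed part I/4 has tr(I/4 * P tensor P) = 0 for any traceless Pauli P.
So <Y_A Y_B>_rho = w * (-1) + (1 - w) * 0
= 0.76 * (-1)
= -0.7600

-0.7600


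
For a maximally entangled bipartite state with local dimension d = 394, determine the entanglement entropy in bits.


For a maximally entangled state in d x d:
S = log2(d) = log2(394)
= 8.6221

8.6221


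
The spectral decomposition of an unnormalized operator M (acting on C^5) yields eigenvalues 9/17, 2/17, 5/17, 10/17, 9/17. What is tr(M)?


tr(M) = sum of eigenvalues
= 9/17 + 2/17 + 5/17 + 10/17 + 9/17
= 35/17
= 2.0588

2.0588


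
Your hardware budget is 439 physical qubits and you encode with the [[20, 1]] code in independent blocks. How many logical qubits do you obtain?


Each code block uses 20 physical qubits for 1 logical qubit(s).
Number of complete blocks = floor(439 / 20) = 21
Logical qubits = 21 * 1
= 21

21


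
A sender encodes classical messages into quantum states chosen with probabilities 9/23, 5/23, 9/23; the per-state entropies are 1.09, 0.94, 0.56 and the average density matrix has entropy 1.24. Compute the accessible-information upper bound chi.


chi = S(rho) - sum_i p_i * S(rho_i)
Weighted entropy = 9/23 * 1.09 + 5/23 * 0.94 + 9/23 * 0.56
= 0.8500
chi = 1.24 - 0.8500
= 0.3900

0.3900


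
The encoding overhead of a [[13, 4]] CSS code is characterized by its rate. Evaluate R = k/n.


Code rate R = k/n
= 4/13
= 0.3077

0.3077


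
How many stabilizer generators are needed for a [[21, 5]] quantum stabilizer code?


For an [[n,k]] stabilizer code:
Number of stabilizer generators = n - k
= 21 - 5
= 16

16


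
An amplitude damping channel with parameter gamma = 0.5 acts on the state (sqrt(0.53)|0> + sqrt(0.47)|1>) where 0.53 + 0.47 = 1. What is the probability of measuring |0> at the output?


For amplitude damping with parameter gamma on state sqrt(a)|0> + sqrt(b)|1>:
alpha^2 = 0.53, beta^2 = 0.47
P(|0>) = alpha^2 + gamma * beta^2
= 0.53 + 0.5 * 0.47
= 0.53 + 0.2350
= 0.7650

0.7650


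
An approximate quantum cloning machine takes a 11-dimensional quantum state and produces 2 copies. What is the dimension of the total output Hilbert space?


Output space = H^(tensor 2) where dim(H) = 11
dim = 11^2
= 121

121


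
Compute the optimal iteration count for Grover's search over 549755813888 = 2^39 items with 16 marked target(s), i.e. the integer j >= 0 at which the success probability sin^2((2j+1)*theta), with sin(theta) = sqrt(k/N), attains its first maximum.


After j Grover iterations the success probability is P(j) = sin^2((2j+1)*theta), where sin(theta) = sqrt(k/N).
N = 2^39 = 549755813888, k = 16
sin(theta) = sqrt(k/N) = 5.394796609e-06
theta = arcsin(sqrt(k/N)) = 5.394796609e-06 rad
P(j) reaches its first maximum when (2j+1)*theta is as close as possible to pi/2, i.e. j = round(pi/(4*theta) - 1/2).
pi/(4*theta) - 1/2 = 145583.8881
(For comparison, the common estimate pi/4 * sqrt(N/k) = 145584.3881; the exact maximiser is used here.)
Optimal iterations = 145584

145584


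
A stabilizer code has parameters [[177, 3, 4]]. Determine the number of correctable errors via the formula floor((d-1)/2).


Code parameters: [[177, 3, 4]], distance d = 4.
Number of correctable errors = floor((d-1)/2)
= floor((4 - 1)/2)
= floor(3/2)
= 1

1


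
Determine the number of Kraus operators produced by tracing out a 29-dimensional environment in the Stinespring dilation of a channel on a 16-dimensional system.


Tracing out the environment in an orthonormal basis {|i>_E} gives Kraus operators K_i = <i|_E U |0>_E.
Number of Kraus operators = dim(H_env) = d_env
= 29

29


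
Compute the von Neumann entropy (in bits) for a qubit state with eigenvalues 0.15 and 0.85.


S = -p*log2(p) - (1-p)*log2(1-p)
p = 0.1500, 1-p = 0.8500
= -0.1500 * log2(0.1500) - 0.8500 * log2(0.8500)
= -(-0.4105) - (-0.1993)
= 0.6098

0.6098


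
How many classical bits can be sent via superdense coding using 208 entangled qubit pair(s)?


Superdense coding allows 2 classical bits per shared entangled pair.
208 pair(s) -> 2 * 208 = 416 classical bits

416


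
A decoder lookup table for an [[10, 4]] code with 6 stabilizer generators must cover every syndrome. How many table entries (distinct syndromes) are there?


Each stabilizer generator gives a binary (+1 or -1) measurement outcome.
With 6 independent generators:
Total syndromes = 2^6
= 64

64


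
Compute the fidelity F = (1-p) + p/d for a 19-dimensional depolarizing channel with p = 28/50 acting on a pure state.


F = (1-p) + p/d
= (1 - 0.5600) + 0.5600/19
= 0.4400 + 0.0295
= 0.4695

0.4695


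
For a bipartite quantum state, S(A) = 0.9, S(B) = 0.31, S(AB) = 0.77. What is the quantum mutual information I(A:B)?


I(A:B) = S(A) + S(B) - S(AB)
= 0.9 + 0.31 - 0.77
= 0.4400

0.4400


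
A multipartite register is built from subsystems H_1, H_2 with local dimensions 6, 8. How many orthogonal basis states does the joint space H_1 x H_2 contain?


dim(H_1 x H_2) = 6 * 8
= 48

48


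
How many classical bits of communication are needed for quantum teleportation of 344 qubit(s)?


Quantum teleportation requires 2 classical bits per qubit teleported.
344 qubit(s) -> 2 * 344 = 688 classical bits

688


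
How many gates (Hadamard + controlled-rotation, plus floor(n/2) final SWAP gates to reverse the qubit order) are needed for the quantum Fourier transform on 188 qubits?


Hadamard gates: 188
Controlled rotations: n*(n-1)/2 = 188*187/2 = 17578
SWAP gates: floor(n/2) = floor(188/2) = 94
Total = 188 + 17578 + 94
= 17860

17860


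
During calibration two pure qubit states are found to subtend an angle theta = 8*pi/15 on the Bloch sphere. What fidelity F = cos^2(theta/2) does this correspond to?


For states separated by angle theta on Bloch sphere:
F = cos^2(theta/2)
theta = 8*pi/15 = 1.6755
theta/2 = 0.8378
cos(theta/2) = 0.6691
F = 0.4477

0.4477


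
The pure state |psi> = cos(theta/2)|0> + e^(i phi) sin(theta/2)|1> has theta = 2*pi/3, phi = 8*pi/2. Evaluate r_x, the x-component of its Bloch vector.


theta = 2.0944, phi = 12.5664
r_x = sin(theta)*cos(phi) = 0.8660 * 1.0000
r_x = 0.8660

0.8660


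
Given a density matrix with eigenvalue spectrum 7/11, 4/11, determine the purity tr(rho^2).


tr(rho^2) = sum of eigenvalues squared
= (7/11)^2 + (4/11)^2
= (49 + 16) / 121
= 65/121
= 0.5372

0.5372


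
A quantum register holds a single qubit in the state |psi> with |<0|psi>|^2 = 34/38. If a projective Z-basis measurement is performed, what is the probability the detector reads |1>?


|alpha|^2 = 34/38 = 0.8947
|beta|^2 = 1 - 34/38 = 4/38 = 0.1053
P(|1>) = |beta|^2 = 0.1053

0.1053


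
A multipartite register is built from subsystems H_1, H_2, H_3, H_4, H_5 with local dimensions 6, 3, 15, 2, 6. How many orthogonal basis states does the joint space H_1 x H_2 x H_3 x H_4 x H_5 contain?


dim(H_1 x H_2 x H_3 x H_4 x H_5) = 6 * 3 * 15 * 2 * 6
= 18 * 15 * 2 * 6
= 270 * 2 * 6
= 540 * 6
= 3240

3240


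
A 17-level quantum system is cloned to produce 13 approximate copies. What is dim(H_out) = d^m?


Output space = H^(tensor 13) where dim(H) = 17
dim = 17^13
= 289 (after 2 factors)
= 4913 (after 3 factors)
= 83521 (after 4 factors)
= 1419857 (after 5 factors)
= 24137569 (after 6 factors)
= 410338673 (after 7 factors)
= 6975757441 (after 8 factors)
= 118587876497 (after 9 factors)
= 2015993900449 (after 10 factors)
= 34271896307633 (after 11 factors)
= 582622237229761 (after 12 factors)
= 9904578032905937 (after 13 factors)
= 9904578032905937

9904578032905937


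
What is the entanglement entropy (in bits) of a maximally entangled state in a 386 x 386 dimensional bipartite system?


For a maximally entangled state in d x d:
S = log2(d) = log2(386)
= 8.5925

8.5925


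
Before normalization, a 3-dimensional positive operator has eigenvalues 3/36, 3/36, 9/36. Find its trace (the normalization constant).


tr(M) = sum of eigenvalues
= 3/36 + 3/36 + 9/36
= 15/36
= 0.4167

0.4167


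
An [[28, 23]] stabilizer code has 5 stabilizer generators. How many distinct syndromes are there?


Each stabilizer generator gives a binary (+1 or -1) measurement outcome.
With 5 independent generators:
Total syndromes = 2^5
= 32

32


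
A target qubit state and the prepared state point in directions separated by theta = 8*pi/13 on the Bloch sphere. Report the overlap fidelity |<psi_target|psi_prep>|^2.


For states separated by angle theta on Bloch sphere:
F = cos^2(theta/2)
theta = 8*pi/13 = 1.9333
theta/2 = 0.9666
cos(theta/2) = 0.5681
F = 0.3227

0.3227


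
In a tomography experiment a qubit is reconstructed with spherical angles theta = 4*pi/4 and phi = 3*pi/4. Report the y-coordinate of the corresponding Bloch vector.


theta = 3.1416, phi = 2.3562
r_y = sin(theta)*sin(phi) = 0.0000 * 0.7071
r_y = 0.0000

0.0000


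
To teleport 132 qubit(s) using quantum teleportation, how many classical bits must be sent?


Quantum teleportation requires 2 classical bits per qubit teleported.
132 qubit(s) -> 2 * 132 = 264 classical bits

264


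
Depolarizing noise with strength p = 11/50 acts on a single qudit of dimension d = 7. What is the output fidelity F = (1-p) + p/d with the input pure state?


F = (1-p) + p/d
= (1 - 0.2200) + 0.2200/7
= 0.7800 + 0.0314
= 0.8114

0.8114


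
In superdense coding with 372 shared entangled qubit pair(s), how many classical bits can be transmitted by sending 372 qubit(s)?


Superdense coding allows 2 classical bits per shared entangled pair.
372 pair(s) -> 2 * 372 = 744 classical bits

744


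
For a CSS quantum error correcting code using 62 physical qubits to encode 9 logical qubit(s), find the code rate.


Code rate R = k/n
= 9/62
= 0.1452

0.1452


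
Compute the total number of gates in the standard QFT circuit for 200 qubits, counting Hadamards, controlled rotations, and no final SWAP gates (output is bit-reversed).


Hadamard gates: 200
Controlled rotations: n*(n-1)/2 = 200*199/2 = 19900
SWAP gates: 0 (omitted)
Total = 200 + 19900
= 20100

20100


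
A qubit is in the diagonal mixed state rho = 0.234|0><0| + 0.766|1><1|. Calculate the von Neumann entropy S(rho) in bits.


S = -p*log2(p) - (1-p)*log2(1-p)
p = 0.2340, 1-p = 0.7660
= -0.2340 * log2(0.2340) - 0.7660 * log2(0.7660)
= -(-0.4903) - (-0.2946)
= 0.7849

0.7849


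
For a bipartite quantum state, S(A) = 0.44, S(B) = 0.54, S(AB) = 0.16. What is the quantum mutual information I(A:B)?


I(A:B) = S(A) + S(B) - S(AB)
= 0.44 + 0.54 - 0.16
= 0.8200

0.8200


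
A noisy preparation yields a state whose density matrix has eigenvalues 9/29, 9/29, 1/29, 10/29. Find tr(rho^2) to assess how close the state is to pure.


tr(rho^2) = sum of eigenvalues squared
= (9/29)^2 + (9/29)^2 + (1/29)^2 + (10/29)^2
= (81 + 81 + 1 + 100) / 841
= 263/841
= 0.3127

0.3127


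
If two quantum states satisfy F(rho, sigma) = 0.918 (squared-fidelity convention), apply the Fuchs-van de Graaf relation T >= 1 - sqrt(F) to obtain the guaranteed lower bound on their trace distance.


Fuchs-van de Graaf (squared-fidelity convention): 1 - sqrt(F) <= T <= sqrt(1 - F).
Lower bound: T >= 1 - sqrt(F)
sqrt(F) = sqrt(0.918) = 0.9581
T >= 1 - 0.9581
T >= 0.0419

0.0419


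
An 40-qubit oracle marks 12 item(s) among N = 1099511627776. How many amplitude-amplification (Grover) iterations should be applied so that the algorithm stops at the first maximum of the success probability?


After j Grover iterations the success probability is P(j) = sin^2((2j+1)*theta), where sin(theta) = sqrt(k/N).
N = 2^40 = 1099511627776, k = 12
sin(theta) = sqrt(k/N) = 3.30362474e-06
theta = arcsin(sqrt(k/N)) = 3.30362474e-06 rad
P(j) reaches its first maximum when (2j+1)*theta is as close as possible to pi/2, i.e. j = round(pi/(4*theta) - 1/2).
pi/(4*theta) - 1/2 = 237737.8103
(For comparison, the common estimate pi/4 * sqrt(N/k) = 237738.3103; the exact maximiser is used here.)
Optimal iterations = 237738

237738


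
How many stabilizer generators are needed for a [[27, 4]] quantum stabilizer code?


For an [[n,k]] stabilizer code:
Number of stabilizer generators = n - k
= 27 - 4
= 23

23


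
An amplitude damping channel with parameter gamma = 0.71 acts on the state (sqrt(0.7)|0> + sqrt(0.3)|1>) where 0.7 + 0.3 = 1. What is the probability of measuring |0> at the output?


For amplitude damping with parameter gamma on state sqrt(a)|0> + sqrt(b)|1>:
alpha^2 = 0.7, beta^2 = 0.3
P(|0>) = alpha^2 + gamma * beta^2
= 0.7 + 0.71 * 0.3
= 0.7 + 0.2130
= 0.9130

0.9130


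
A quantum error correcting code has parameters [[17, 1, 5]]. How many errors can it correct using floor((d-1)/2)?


Code parameters: [[17, 1, 5]], distance d = 5.
Number of correctable errors = floor((d-1)/2)
= floor((5 - 1)/2)
= floor(4/2)
= 2

2


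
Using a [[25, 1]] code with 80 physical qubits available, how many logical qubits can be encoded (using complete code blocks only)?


Each code block uses 25 physical qubits for 1 logical qubit(s).
Number of complete blocks = floor(80 / 25) = 3
Logical qubits = 3 * 1
= 3

3


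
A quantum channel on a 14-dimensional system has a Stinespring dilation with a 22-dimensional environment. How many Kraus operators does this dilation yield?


Tracing out the environment in an orthonormal basis {|i>_E} gives Kraus operators K_i = <i|_E U |0>_E.
Number of Kraus operators = dim(H_env) = d_env
= 22

22


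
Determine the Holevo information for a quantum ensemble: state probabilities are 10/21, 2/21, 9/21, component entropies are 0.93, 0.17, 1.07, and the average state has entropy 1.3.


chi = S(rho) - sum_i p_i * S(rho_i)
Weighted entropy = 10/21 * 0.93 + 2/21 * 0.17 + 9/21 * 1.07
= 0.9176
chi = 1.3 - 0.9176
= 0.3824

0.3824


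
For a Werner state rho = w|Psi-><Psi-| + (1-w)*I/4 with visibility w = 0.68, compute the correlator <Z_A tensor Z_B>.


|Psi-> = (|01> - |10>)/sqrt(2)
For the pure Bell state, <Z_A Z_B> = -1 (Bell-state Pauli correlator).
The maximally-mixed part I/4 has tr(I/4 * P tensor P) = 0 for any traceless Pauli P.
So <Z_A Z_B>_rho = w * (-1) + (1 - w) * 0
= 0.68 * (-1)
= -0.6800

-0.6800


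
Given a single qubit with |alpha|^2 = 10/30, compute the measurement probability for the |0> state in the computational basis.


|alpha|^2 = 10/30 = 0.3333
|beta|^2 = 1 - 10/30 = 20/30 = 0.6667
P(|0>) = |alpha|^2 = 0.3333

0.3333


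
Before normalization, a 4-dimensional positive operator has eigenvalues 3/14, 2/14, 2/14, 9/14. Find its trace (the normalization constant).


tr(M) = sum of eigenvalues
= 3/14 + 2/14 + 2/14 + 9/14
= 16/14
= 1.1429

1.1429


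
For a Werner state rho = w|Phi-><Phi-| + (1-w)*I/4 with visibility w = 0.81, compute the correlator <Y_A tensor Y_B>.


|Phi-> = (|00> - |11>)/sqrt(2)
For the pure Bell state, <Y_A Y_B> = +1 (Bell-state Pauli correlator).
The maximally-mixed part I/4 has tr(I/4 * P tensor P) = 0 for any traceless Pauli P.
So <Y_A Y_B>_rho = w * (+1) + (1 - w) * 0
= 0.81 * (+1)
= 0.8100

0.8100


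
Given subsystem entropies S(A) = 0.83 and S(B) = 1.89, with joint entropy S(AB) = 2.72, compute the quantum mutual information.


I(A:B) = S(A) + S(B) - S(AB)
= 0.83 + 1.89 - 2.72
= 0.0000

0.0000


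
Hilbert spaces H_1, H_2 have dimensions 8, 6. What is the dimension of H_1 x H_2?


dim(H_1 x H_2) = 8 * 6
= 48

48


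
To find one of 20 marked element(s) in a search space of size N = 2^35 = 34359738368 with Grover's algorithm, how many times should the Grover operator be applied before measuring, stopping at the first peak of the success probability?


After j Grover iterations the success probability is P(j) = sin^2((2j+1)*theta), where sin(theta) = sqrt(k/N).
N = 2^35 = 34359738368, k = 20
sin(theta) = sqrt(k/N) = 2.412626389e-05
theta = arcsin(sqrt(k/N)) = 2.412626389e-05 rad
P(j) reaches its first maximum when (2j+1)*theta is as close as possible to pi/2, i.e. j = round(pi/(4*theta) - 1/2).
pi/(4*theta) - 1/2 = 32553.1588
(For comparison, the common estimate pi/4 * sqrt(N/k) = 32553.6588; the exact maximiser is used here.)
Optimal iterations = 32553

32553


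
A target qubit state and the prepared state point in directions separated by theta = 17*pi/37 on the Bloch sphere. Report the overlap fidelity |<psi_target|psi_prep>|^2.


For states separated by angle theta on Bloch sphere:
F = cos^2(theta/2)
theta = 17*pi/37 = 1.4434
theta/2 = 0.7217
cos(theta/2) = 0.7507
F = 0.5635

0.5635


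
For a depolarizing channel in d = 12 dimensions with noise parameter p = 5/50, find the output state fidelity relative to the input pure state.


F = (1-p) + p/d
= (1 - 0.1000) + 0.1000/12
= 0.9000 + 0.0083
= 0.9083

0.9083


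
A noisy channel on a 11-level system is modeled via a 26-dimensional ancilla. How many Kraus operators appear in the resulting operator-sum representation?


Tracing out the environment in an orthonormal basis {|i>_E} gives Kraus operators K_i = <i|_E U |0>_E.
Number of Kraus operators = dim(H_env) = d_env
= 26

26


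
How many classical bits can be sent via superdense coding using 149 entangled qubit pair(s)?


Superdense coding allows 2 classical bits per shared entangled pair.
149 pair(s) -> 2 * 149 = 298 classical bits

298


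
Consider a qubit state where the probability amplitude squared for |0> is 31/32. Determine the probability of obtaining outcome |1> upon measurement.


|alpha|^2 = 31/32 = 0.9688
|beta|^2 = 1 - 31/32 = 1/32 = 0.0312
P(|1>) = |beta|^2 = 0.0312

0.0312


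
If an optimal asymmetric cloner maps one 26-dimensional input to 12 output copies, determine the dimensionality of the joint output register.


Output space = H^(tensor 12) where dim(H) = 26
dim = 26^12
= 676 (after 2 factors)
= 17576 (after 3 factors)
= 456976 (after 4 factors)
= 11881376 (after 5 factors)
= 308915776 (after 6 factors)
= 8031810176 (after 7 factors)
= 208827064576 (after 8 factors)
= 5429503678976 (after 9 factors)
= 141167095653376 (after 10 factors)
= 3670344486987776 (after 11 factors)
= 95428956661682176 (after 12 factors)
= 95428956661682176

95428956661682176
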